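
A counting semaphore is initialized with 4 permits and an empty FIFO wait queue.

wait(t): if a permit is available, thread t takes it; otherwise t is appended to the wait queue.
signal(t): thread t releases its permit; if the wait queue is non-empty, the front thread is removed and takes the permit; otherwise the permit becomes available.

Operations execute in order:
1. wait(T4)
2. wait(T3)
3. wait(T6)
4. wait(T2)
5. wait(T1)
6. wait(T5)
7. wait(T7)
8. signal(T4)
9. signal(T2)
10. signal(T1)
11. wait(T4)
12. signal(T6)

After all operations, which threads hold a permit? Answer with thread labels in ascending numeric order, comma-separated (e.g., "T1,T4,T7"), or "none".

Answer: T3,T4,T5,T7

Derivation:
Step 1: wait(T4) -> count=3 queue=[] holders={T4}
Step 2: wait(T3) -> count=2 queue=[] holders={T3,T4}
Step 3: wait(T6) -> count=1 queue=[] holders={T3,T4,T6}
Step 4: wait(T2) -> count=0 queue=[] holders={T2,T3,T4,T6}
Step 5: wait(T1) -> count=0 queue=[T1] holders={T2,T3,T4,T6}
Step 6: wait(T5) -> count=0 queue=[T1,T5] holders={T2,T3,T4,T6}
Step 7: wait(T7) -> count=0 queue=[T1,T5,T7] holders={T2,T3,T4,T6}
Step 8: signal(T4) -> count=0 queue=[T5,T7] holders={T1,T2,T3,T6}
Step 9: signal(T2) -> count=0 queue=[T7] holders={T1,T3,T5,T6}
Step 10: signal(T1) -> count=0 queue=[] holders={T3,T5,T6,T7}
Step 11: wait(T4) -> count=0 queue=[T4] holders={T3,T5,T6,T7}
Step 12: signal(T6) -> count=0 queue=[] holders={T3,T4,T5,T7}
Final holders: T3,T4,T5,T7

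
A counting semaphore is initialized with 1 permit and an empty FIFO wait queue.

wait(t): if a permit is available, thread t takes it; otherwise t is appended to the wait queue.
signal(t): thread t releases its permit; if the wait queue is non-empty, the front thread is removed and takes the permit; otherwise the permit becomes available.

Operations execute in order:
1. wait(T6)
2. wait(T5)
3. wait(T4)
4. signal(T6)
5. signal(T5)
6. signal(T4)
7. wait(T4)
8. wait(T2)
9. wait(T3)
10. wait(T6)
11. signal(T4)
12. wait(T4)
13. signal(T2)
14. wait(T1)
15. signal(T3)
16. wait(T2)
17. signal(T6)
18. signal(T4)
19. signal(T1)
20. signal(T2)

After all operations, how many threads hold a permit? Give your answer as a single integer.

Step 1: wait(T6) -> count=0 queue=[] holders={T6}
Step 2: wait(T5) -> count=0 queue=[T5] holders={T6}
Step 3: wait(T4) -> count=0 queue=[T5,T4] holders={T6}
Step 4: signal(T6) -> count=0 queue=[T4] holders={T5}
Step 5: signal(T5) -> count=0 queue=[] holders={T4}
Step 6: signal(T4) -> count=1 queue=[] holders={none}
Step 7: wait(T4) -> count=0 queue=[] holders={T4}
Step 8: wait(T2) -> count=0 queue=[T2] holders={T4}
Step 9: wait(T3) -> count=0 queue=[T2,T3] holders={T4}
Step 10: wait(T6) -> count=0 queue=[T2,T3,T6] holders={T4}
Step 11: signal(T4) -> count=0 queue=[T3,T6] holders={T2}
Step 12: wait(T4) -> count=0 queue=[T3,T6,T4] holders={T2}
Step 13: signal(T2) -> count=0 queue=[T6,T4] holders={T3}
Step 14: wait(T1) -> count=0 queue=[T6,T4,T1] holders={T3}
Step 15: signal(T3) -> count=0 queue=[T4,T1] holders={T6}
Step 16: wait(T2) -> count=0 queue=[T4,T1,T2] holders={T6}
Step 17: signal(T6) -> count=0 queue=[T1,T2] holders={T4}
Step 18: signal(T4) -> count=0 queue=[T2] holders={T1}
Step 19: signal(T1) -> count=0 queue=[] holders={T2}
Step 20: signal(T2) -> count=1 queue=[] holders={none}
Final holders: {none} -> 0 thread(s)

Answer: 0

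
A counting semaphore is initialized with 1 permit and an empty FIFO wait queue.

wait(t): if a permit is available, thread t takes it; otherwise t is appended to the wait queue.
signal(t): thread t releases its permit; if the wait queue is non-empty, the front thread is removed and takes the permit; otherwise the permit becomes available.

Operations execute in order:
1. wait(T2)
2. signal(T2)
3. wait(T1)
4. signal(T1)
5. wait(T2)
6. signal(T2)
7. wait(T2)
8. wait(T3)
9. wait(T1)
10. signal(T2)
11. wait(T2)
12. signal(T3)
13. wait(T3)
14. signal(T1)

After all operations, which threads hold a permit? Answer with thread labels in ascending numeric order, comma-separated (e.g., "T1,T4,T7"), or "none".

Answer: T2

Derivation:
Step 1: wait(T2) -> count=0 queue=[] holders={T2}
Step 2: signal(T2) -> count=1 queue=[] holders={none}
Step 3: wait(T1) -> count=0 queue=[] holders={T1}
Step 4: signal(T1) -> count=1 queue=[] holders={none}
Step 5: wait(T2) -> count=0 queue=[] holders={T2}
Step 6: signal(T2) -> count=1 queue=[] holders={none}
Step 7: wait(T2) -> count=0 queue=[] holders={T2}
Step 8: wait(T3) -> count=0 queue=[T3] holders={T2}
Step 9: wait(T1) -> count=0 queue=[T3,T1] holders={T2}
Step 10: signal(T2) -> count=0 queue=[T1] holders={T3}
Step 11: wait(T2) -> count=0 queue=[T1,T2] holders={T3}
Step 12: signal(T3) -> count=0 queue=[T2] holders={T1}
Step 13: wait(T3) -> count=0 queue=[T2,T3] holders={T1}
Step 14: signal(T1) -> count=0 queue=[T3] holders={T2}
Final holders: T2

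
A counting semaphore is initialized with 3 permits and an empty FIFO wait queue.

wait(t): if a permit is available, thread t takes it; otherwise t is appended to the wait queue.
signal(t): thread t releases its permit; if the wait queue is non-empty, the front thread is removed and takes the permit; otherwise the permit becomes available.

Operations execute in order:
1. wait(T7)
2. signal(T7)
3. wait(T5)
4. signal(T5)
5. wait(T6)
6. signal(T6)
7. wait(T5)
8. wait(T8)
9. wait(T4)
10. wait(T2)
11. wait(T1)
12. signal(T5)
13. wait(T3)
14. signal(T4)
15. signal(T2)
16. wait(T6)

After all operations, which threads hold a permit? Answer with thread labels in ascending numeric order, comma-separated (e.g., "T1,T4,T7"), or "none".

Step 1: wait(T7) -> count=2 queue=[] holders={T7}
Step 2: signal(T7) -> count=3 queue=[] holders={none}
Step 3: wait(T5) -> count=2 queue=[] holders={T5}
Step 4: signal(T5) -> count=3 queue=[] holders={none}
Step 5: wait(T6) -> count=2 queue=[] holders={T6}
Step 6: signal(T6) -> count=3 queue=[] holders={none}
Step 7: wait(T5) -> count=2 queue=[] holders={T5}
Step 8: wait(T8) -> count=1 queue=[] holders={T5,T8}
Step 9: wait(T4) -> count=0 queue=[] holders={T4,T5,T8}
Step 10: wait(T2) -> count=0 queue=[T2] holders={T4,T5,T8}
Step 11: wait(T1) -> count=0 queue=[T2,T1] holders={T4,T5,T8}
Step 12: signal(T5) -> count=0 queue=[T1] holders={T2,T4,T8}
Step 13: wait(T3) -> count=0 queue=[T1,T3] holders={T2,T4,T8}
Step 14: signal(T4) -> count=0 queue=[T3] holders={T1,T2,T8}
Step 15: signal(T2) -> count=0 queue=[] holders={T1,T3,T8}
Step 16: wait(T6) -> count=0 queue=[T6] holders={T1,T3,T8}
Final holders: T1,T3,T8

Answer: T1,T3,T8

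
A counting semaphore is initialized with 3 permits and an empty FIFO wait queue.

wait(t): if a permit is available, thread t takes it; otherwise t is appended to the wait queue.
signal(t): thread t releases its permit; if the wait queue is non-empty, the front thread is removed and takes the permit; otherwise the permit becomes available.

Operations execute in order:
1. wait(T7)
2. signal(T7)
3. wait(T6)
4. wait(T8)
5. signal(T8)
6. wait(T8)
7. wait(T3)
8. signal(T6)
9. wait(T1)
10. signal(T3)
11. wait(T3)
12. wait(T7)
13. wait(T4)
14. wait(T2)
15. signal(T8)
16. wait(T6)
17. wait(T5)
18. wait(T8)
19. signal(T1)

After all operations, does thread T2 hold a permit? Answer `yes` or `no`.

Step 1: wait(T7) -> count=2 queue=[] holders={T7}
Step 2: signal(T7) -> count=3 queue=[] holders={none}
Step 3: wait(T6) -> count=2 queue=[] holders={T6}
Step 4: wait(T8) -> count=1 queue=[] holders={T6,T8}
Step 5: signal(T8) -> count=2 queue=[] holders={T6}
Step 6: wait(T8) -> count=1 queue=[] holders={T6,T8}
Step 7: wait(T3) -> count=0 queue=[] holders={T3,T6,T8}
Step 8: signal(T6) -> count=1 queue=[] holders={T3,T8}
Step 9: wait(T1) -> count=0 queue=[] holders={T1,T3,T8}
Step 10: signal(T3) -> count=1 queue=[] holders={T1,T8}
Step 11: wait(T3) -> count=0 queue=[] holders={T1,T3,T8}
Step 12: wait(T7) -> count=0 queue=[T7] holders={T1,T3,T8}
Step 13: wait(T4) -> count=0 queue=[T7,T4] holders={T1,T3,T8}
Step 14: wait(T2) -> count=0 queue=[T7,T4,T2] holders={T1,T3,T8}
Step 15: signal(T8) -> count=0 queue=[T4,T2] holders={T1,T3,T7}
Step 16: wait(T6) -> count=0 queue=[T4,T2,T6] holders={T1,T3,T7}
Step 17: wait(T5) -> count=0 queue=[T4,T2,T6,T5] holders={T1,T3,T7}
Step 18: wait(T8) -> count=0 queue=[T4,T2,T6,T5,T8] holders={T1,T3,T7}
Step 19: signal(T1) -> count=0 queue=[T2,T6,T5,T8] holders={T3,T4,T7}
Final holders: {T3,T4,T7} -> T2 not in holders

Answer: no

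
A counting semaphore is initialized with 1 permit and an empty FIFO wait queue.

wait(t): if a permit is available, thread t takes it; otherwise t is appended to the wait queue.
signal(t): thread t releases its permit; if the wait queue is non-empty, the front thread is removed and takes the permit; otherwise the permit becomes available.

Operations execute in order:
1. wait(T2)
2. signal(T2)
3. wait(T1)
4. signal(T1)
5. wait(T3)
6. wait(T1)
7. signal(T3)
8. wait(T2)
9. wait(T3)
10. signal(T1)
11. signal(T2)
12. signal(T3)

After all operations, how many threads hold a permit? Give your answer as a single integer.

Step 1: wait(T2) -> count=0 queue=[] holders={T2}
Step 2: signal(T2) -> count=1 queue=[] holders={none}
Step 3: wait(T1) -> count=0 queue=[] holders={T1}
Step 4: signal(T1) -> count=1 queue=[] holders={none}
Step 5: wait(T3) -> count=0 queue=[] holders={T3}
Step 6: wait(T1) -> count=0 queue=[T1] holders={T3}
Step 7: signal(T3) -> count=0 queue=[] holders={T1}
Step 8: wait(T2) -> count=0 queue=[T2] holders={T1}
Step 9: wait(T3) -> count=0 queue=[T2,T3] holders={T1}
Step 10: signal(T1) -> count=0 queue=[T3] holders={T2}
Step 11: signal(T2) -> count=0 queue=[] holders={T3}
Step 12: signal(T3) -> count=1 queue=[] holders={none}
Final holders: {none} -> 0 thread(s)

Answer: 0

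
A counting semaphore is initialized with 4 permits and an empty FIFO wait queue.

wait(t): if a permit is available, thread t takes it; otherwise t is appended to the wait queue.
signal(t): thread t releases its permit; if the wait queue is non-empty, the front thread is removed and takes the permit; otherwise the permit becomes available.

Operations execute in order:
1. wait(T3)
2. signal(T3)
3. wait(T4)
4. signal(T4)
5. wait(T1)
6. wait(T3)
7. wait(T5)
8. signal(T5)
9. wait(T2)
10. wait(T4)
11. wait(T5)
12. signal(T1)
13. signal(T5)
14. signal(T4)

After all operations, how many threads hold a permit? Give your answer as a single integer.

Answer: 2

Derivation:
Step 1: wait(T3) -> count=3 queue=[] holders={T3}
Step 2: signal(T3) -> count=4 queue=[] holders={none}
Step 3: wait(T4) -> count=3 queue=[] holders={T4}
Step 4: signal(T4) -> count=4 queue=[] holders={none}
Step 5: wait(T1) -> count=3 queue=[] holders={T1}
Step 6: wait(T3) -> count=2 queue=[] holders={T1,T3}
Step 7: wait(T5) -> count=1 queue=[] holders={T1,T3,T5}
Step 8: signal(T5) -> count=2 queue=[] holders={T1,T3}
Step 9: wait(T2) -> count=1 queue=[] holders={T1,T2,T3}
Step 10: wait(T4) -> count=0 queue=[] holders={T1,T2,T3,T4}
Step 11: wait(T5) -> count=0 queue=[T5] holders={T1,T2,T3,T4}
Step 12: signal(T1) -> count=0 queue=[] holders={T2,T3,T4,T5}
Step 13: signal(T5) -> count=1 queue=[] holders={T2,T3,T4}
Step 14: signal(T4) -> count=2 queue=[] holders={T2,T3}
Final holders: {T2,T3} -> 2 thread(s)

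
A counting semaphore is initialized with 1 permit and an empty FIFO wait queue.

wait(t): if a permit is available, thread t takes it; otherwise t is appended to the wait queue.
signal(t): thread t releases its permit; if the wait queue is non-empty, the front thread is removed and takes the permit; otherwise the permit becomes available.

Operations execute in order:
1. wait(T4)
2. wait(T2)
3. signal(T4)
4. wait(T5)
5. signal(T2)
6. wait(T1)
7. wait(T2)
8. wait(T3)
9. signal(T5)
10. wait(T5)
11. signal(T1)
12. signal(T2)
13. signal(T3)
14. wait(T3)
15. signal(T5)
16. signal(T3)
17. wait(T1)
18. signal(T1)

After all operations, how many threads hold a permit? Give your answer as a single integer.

Step 1: wait(T4) -> count=0 queue=[] holders={T4}
Step 2: wait(T2) -> count=0 queue=[T2] holders={T4}
Step 3: signal(T4) -> count=0 queue=[] holders={T2}
Step 4: wait(T5) -> count=0 queue=[T5] holders={T2}
Step 5: signal(T2) -> count=0 queue=[] holders={T5}
Step 6: wait(T1) -> count=0 queue=[T1] holders={T5}
Step 7: wait(T2) -> count=0 queue=[T1,T2] holders={T5}
Step 8: wait(T3) -> count=0 queue=[T1,T2,T3] holders={T5}
Step 9: signal(T5) -> count=0 queue=[T2,T3] holders={T1}
Step 10: wait(T5) -> count=0 queue=[T2,T3,T5] holders={T1}
Step 11: signal(T1) -> count=0 queue=[T3,T5] holders={T2}
Step 12: signal(T2) -> count=0 queue=[T5] holders={T3}
Step 13: signal(T3) -> count=0 queue=[] holders={T5}
Step 14: wait(T3) -> count=0 queue=[T3] holders={T5}
Step 15: signal(T5) -> count=0 queue=[] holders={T3}
Step 16: signal(T3) -> count=1 queue=[] holders={none}
Step 17: wait(T1) -> count=0 queue=[] holders={T1}
Step 18: signal(T1) -> count=1 queue=[] holders={none}
Final holders: {none} -> 0 thread(s)

Answer: 0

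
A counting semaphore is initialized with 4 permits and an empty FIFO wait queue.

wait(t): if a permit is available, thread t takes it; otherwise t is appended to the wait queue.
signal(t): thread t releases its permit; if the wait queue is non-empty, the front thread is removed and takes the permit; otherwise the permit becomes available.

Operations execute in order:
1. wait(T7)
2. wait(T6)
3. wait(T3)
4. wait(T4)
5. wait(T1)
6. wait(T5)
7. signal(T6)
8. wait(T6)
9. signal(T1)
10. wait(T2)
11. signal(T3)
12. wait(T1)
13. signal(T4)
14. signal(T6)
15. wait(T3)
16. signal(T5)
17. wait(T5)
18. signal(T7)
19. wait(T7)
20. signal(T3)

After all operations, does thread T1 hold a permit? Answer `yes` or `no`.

Step 1: wait(T7) -> count=3 queue=[] holders={T7}
Step 2: wait(T6) -> count=2 queue=[] holders={T6,T7}
Step 3: wait(T3) -> count=1 queue=[] holders={T3,T6,T7}
Step 4: wait(T4) -> count=0 queue=[] holders={T3,T4,T6,T7}
Step 5: wait(T1) -> count=0 queue=[T1] holders={T3,T4,T6,T7}
Step 6: wait(T5) -> count=0 queue=[T1,T5] holders={T3,T4,T6,T7}
Step 7: signal(T6) -> count=0 queue=[T5] holders={T1,T3,T4,T7}
Step 8: wait(T6) -> count=0 queue=[T5,T6] holders={T1,T3,T4,T7}
Step 9: signal(T1) -> count=0 queue=[T6] holders={T3,T4,T5,T7}
Step 10: wait(T2) -> count=0 queue=[T6,T2] holders={T3,T4,T5,T7}
Step 11: signal(T3) -> count=0 queue=[T2] holders={T4,T5,T6,T7}
Step 12: wait(T1) -> count=0 queue=[T2,T1] holders={T4,T5,T6,T7}
Step 13: signal(T4) -> count=0 queue=[T1] holders={T2,T5,T6,T7}
Step 14: signal(T6) -> count=0 queue=[] holders={T1,T2,T5,T7}
Step 15: wait(T3) -> count=0 queue=[T3] holders={T1,T2,T5,T7}
Step 16: signal(T5) -> count=0 queue=[] holders={T1,T2,T3,T7}
Step 17: wait(T5) -> count=0 queue=[T5] holders={T1,T2,T3,T7}
Step 18: signal(T7) -> count=0 queue=[] holders={T1,T2,T3,T5}
Step 19: wait(T7) -> count=0 queue=[T7] holders={T1,T2,T3,T5}
Step 20: signal(T3) -> count=0 queue=[] holders={T1,T2,T5,T7}
Final holders: {T1,T2,T5,T7} -> T1 in holders

Answer: yes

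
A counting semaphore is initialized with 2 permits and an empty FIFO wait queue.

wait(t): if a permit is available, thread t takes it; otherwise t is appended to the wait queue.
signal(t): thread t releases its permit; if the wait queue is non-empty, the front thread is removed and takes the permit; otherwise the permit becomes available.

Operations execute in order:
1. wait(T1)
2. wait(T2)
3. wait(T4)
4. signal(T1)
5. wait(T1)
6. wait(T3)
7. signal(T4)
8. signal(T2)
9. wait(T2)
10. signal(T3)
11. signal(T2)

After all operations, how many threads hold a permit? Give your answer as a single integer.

Answer: 1

Derivation:
Step 1: wait(T1) -> count=1 queue=[] holders={T1}
Step 2: wait(T2) -> count=0 queue=[] holders={T1,T2}
Step 3: wait(T4) -> count=0 queue=[T4] holders={T1,T2}
Step 4: signal(T1) -> count=0 queue=[] holders={T2,T4}
Step 5: wait(T1) -> count=0 queue=[T1] holders={T2,T4}
Step 6: wait(T3) -> count=0 queue=[T1,T3] holders={T2,T4}
Step 7: signal(T4) -> count=0 queue=[T3] holders={T1,T2}
Step 8: signal(T2) -> count=0 queue=[] holders={T1,T3}
Step 9: wait(T2) -> count=0 queue=[T2] holders={T1,T3}
Step 10: signal(T3) -> count=0 queue=[] holders={T1,T2}
Step 11: signal(T2) -> count=1 queue=[] holders={T1}
Final holders: {T1} -> 1 thread(s)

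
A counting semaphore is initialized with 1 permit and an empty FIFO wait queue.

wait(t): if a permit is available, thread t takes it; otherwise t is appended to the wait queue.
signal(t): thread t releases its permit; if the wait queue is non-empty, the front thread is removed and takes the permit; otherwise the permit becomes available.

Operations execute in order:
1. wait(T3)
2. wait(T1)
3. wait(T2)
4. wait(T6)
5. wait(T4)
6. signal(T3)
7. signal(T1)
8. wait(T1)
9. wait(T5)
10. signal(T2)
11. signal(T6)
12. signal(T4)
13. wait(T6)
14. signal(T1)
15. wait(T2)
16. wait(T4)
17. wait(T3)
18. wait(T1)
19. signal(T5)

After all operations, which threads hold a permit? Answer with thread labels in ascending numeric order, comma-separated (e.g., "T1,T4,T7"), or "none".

Answer: T6

Derivation:
Step 1: wait(T3) -> count=0 queue=[] holders={T3}
Step 2: wait(T1) -> count=0 queue=[T1] holders={T3}
Step 3: wait(T2) -> count=0 queue=[T1,T2] holders={T3}
Step 4: wait(T6) -> count=0 queue=[T1,T2,T6] holders={T3}
Step 5: wait(T4) -> count=0 queue=[T1,T2,T6,T4] holders={T3}
Step 6: signal(T3) -> count=0 queue=[T2,T6,T4] holders={T1}
Step 7: signal(T1) -> count=0 queue=[T6,T4] holders={T2}
Step 8: wait(T1) -> count=0 queue=[T6,T4,T1] holders={T2}
Step 9: wait(T5) -> count=0 queue=[T6,T4,T1,T5] holders={T2}
Step 10: signal(T2) -> count=0 queue=[T4,T1,T5] holders={T6}
Step 11: signal(T6) -> count=0 queue=[T1,T5] holders={T4}
Step 12: signal(T4) -> count=0 queue=[T5] holders={T1}
Step 13: wait(T6) -> count=0 queue=[T5,T6] holders={T1}
Step 14: signal(T1) -> count=0 queue=[T6] holders={T5}
Step 15: wait(T2) -> count=0 queue=[T6,T2] holders={T5}
Step 16: wait(T4) -> count=0 queue=[T6,T2,T4] holders={T5}
Step 17: wait(T3) -> count=0 queue=[T6,T2,T4,T3] holders={T5}
Step 18: wait(T1) -> count=0 queue=[T6,T2,T4,T3,T1] holders={T5}
Step 19: signal(T5) -> count=0 queue=[T2,T4,T3,T1] holders={T6}
Final holders: T6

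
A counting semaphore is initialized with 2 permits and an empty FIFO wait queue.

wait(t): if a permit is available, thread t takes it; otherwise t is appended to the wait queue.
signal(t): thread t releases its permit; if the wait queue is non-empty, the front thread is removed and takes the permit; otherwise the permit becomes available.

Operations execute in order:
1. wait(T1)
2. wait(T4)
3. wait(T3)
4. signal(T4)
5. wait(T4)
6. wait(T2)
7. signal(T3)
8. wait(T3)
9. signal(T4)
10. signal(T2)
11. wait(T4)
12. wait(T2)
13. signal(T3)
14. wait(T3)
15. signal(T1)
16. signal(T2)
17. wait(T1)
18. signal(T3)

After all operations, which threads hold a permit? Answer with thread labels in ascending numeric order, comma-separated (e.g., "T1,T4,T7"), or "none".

Step 1: wait(T1) -> count=1 queue=[] holders={T1}
Step 2: wait(T4) -> count=0 queue=[] holders={T1,T4}
Step 3: wait(T3) -> count=0 queue=[T3] holders={T1,T4}
Step 4: signal(T4) -> count=0 queue=[] holders={T1,T3}
Step 5: wait(T4) -> count=0 queue=[T4] holders={T1,T3}
Step 6: wait(T2) -> count=0 queue=[T4,T2] holders={T1,T3}
Step 7: signal(T3) -> count=0 queue=[T2] holders={T1,T4}
Step 8: wait(T3) -> count=0 queue=[T2,T3] holders={T1,T4}
Step 9: signal(T4) -> count=0 queue=[T3] holders={T1,T2}
Step 10: signal(T2) -> count=0 queue=[] holders={T1,T3}
Step 11: wait(T4) -> count=0 queue=[T4] holders={T1,T3}
Step 12: wait(T2) -> count=0 queue=[T4,T2] holders={T1,T3}
Step 13: signal(T3) -> count=0 queue=[T2] holders={T1,T4}
Step 14: wait(T3) -> count=0 queue=[T2,T3] holders={T1,T4}
Step 15: signal(T1) -> count=0 queue=[T3] holders={T2,T4}
Step 16: signal(T2) -> count=0 queue=[] holders={T3,T4}
Step 17: wait(T1) -> count=0 queue=[T1] holders={T3,T4}
Step 18: signal(T3) -> count=0 queue=[] holders={T1,T4}
Final holders: T1,T4

Answer: T1,T4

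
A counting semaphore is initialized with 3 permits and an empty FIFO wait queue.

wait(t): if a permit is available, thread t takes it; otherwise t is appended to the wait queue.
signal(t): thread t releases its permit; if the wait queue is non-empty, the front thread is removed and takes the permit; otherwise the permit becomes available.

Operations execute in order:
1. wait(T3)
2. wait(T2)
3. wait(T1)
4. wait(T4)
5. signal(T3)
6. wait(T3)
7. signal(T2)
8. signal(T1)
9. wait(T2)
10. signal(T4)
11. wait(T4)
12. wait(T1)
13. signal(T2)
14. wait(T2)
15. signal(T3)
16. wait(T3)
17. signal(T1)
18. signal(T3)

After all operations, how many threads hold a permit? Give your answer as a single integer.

Step 1: wait(T3) -> count=2 queue=[] holders={T3}
Step 2: wait(T2) -> count=1 queue=[] holders={T2,T3}
Step 3: wait(T1) -> count=0 queue=[] holders={T1,T2,T3}
Step 4: wait(T4) -> count=0 queue=[T4] holders={T1,T2,T3}
Step 5: signal(T3) -> count=0 queue=[] holders={T1,T2,T4}
Step 6: wait(T3) -> count=0 queue=[T3] holders={T1,T2,T4}
Step 7: signal(T2) -> count=0 queue=[] holders={T1,T3,T4}
Step 8: signal(T1) -> count=1 queue=[] holders={T3,T4}
Step 9: wait(T2) -> count=0 queue=[] holders={T2,T3,T4}
Step 10: signal(T4) -> count=1 queue=[] holders={T2,T3}
Step 11: wait(T4) -> count=0 queue=[] holders={T2,T3,T4}
Step 12: wait(T1) -> count=0 queue=[T1] holders={T2,T3,T4}
Step 13: signal(T2) -> count=0 queue=[] holders={T1,T3,T4}
Step 14: wait(T2) -> count=0 queue=[T2] holders={T1,T3,T4}
Step 15: signal(T3) -> count=0 queue=[] holders={T1,T2,T4}
Step 16: wait(T3) -> count=0 queue=[T3] holders={T1,T2,T4}
Step 17: signal(T1) -> count=0 queue=[] holders={T2,T3,T4}
Step 18: signal(T3) -> count=1 queue=[] holders={T2,T4}
Final holders: {T2,T4} -> 2 thread(s)

Answer: 2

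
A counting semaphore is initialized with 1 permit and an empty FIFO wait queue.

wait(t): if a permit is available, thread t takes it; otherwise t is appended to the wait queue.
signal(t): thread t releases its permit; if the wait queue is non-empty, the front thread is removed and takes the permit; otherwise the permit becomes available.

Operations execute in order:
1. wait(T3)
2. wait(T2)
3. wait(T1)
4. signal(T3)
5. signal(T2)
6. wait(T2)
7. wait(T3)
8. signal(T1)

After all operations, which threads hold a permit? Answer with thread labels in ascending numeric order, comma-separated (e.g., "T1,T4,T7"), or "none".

Step 1: wait(T3) -> count=0 queue=[] holders={T3}
Step 2: wait(T2) -> count=0 queue=[T2] holders={T3}
Step 3: wait(T1) -> count=0 queue=[T2,T1] holders={T3}
Step 4: signal(T3) -> count=0 queue=[T1] holders={T2}
Step 5: signal(T2) -> count=0 queue=[] holders={T1}
Step 6: wait(T2) -> count=0 queue=[T2] holders={T1}
Step 7: wait(T3) -> count=0 queue=[T2,T3] holders={T1}
Step 8: signal(T1) -> count=0 queue=[T3] holders={T2}
Final holders: T2

Answer: T2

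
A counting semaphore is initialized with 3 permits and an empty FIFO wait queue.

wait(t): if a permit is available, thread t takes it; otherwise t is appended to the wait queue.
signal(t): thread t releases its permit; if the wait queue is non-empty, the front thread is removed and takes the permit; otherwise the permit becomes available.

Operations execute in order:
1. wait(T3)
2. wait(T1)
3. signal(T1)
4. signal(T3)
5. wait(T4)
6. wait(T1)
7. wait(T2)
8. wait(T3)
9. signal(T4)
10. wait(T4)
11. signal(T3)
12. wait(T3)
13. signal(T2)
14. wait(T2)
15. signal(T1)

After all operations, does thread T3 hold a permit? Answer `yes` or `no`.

Step 1: wait(T3) -> count=2 queue=[] holders={T3}
Step 2: wait(T1) -> count=1 queue=[] holders={T1,T3}
Step 3: signal(T1) -> count=2 queue=[] holders={T3}
Step 4: signal(T3) -> count=3 queue=[] holders={none}
Step 5: wait(T4) -> count=2 queue=[] holders={T4}
Step 6: wait(T1) -> count=1 queue=[] holders={T1,T4}
Step 7: wait(T2) -> count=0 queue=[] holders={T1,T2,T4}
Step 8: wait(T3) -> count=0 queue=[T3] holders={T1,T2,T4}
Step 9: signal(T4) -> count=0 queue=[] holders={T1,T2,T3}
Step 10: wait(T4) -> count=0 queue=[T4] holders={T1,T2,T3}
Step 11: signal(T3) -> count=0 queue=[] holders={T1,T2,T4}
Step 12: wait(T3) -> count=0 queue=[T3] holders={T1,T2,T4}
Step 13: signal(T2) -> count=0 queue=[] holders={T1,T3,T4}
Step 14: wait(T2) -> count=0 queue=[T2] holders={T1,T3,T4}
Step 15: signal(T1) -> count=0 queue=[] holders={T2,T3,T4}
Final holders: {T2,T3,T4} -> T3 in holders

Answer: yes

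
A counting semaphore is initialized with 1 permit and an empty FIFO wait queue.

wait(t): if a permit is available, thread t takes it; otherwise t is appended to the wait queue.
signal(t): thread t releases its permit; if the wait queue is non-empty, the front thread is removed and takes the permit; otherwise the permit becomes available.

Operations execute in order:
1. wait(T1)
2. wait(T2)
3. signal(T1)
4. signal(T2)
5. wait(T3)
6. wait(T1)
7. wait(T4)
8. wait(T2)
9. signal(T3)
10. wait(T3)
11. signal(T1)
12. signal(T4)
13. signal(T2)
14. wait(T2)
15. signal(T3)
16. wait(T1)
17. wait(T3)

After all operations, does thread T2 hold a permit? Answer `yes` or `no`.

Step 1: wait(T1) -> count=0 queue=[] holders={T1}
Step 2: wait(T2) -> count=0 queue=[T2] holders={T1}
Step 3: signal(T1) -> count=0 queue=[] holders={T2}
Step 4: signal(T2) -> count=1 queue=[] holders={none}
Step 5: wait(T3) -> count=0 queue=[] holders={T3}
Step 6: wait(T1) -> count=0 queue=[T1] holders={T3}
Step 7: wait(T4) -> count=0 queue=[T1,T4] holders={T3}
Step 8: wait(T2) -> count=0 queue=[T1,T4,T2] holders={T3}
Step 9: signal(T3) -> count=0 queue=[T4,T2] holders={T1}
Step 10: wait(T3) -> count=0 queue=[T4,T2,T3] holders={T1}
Step 11: signal(T1) -> count=0 queue=[T2,T3] holders={T4}
Step 12: signal(T4) -> count=0 queue=[T3] holders={T2}
Step 13: signal(T2) -> count=0 queue=[] holders={T3}
Step 14: wait(T2) -> count=0 queue=[T2] holders={T3}
Step 15: signal(T3) -> count=0 queue=[] holders={T2}
Step 16: wait(T1) -> count=0 queue=[T1] holders={T2}
Step 17: wait(T3) -> count=0 queue=[T1,T3] holders={T2}
Final holders: {T2} -> T2 in holders

Answer: yes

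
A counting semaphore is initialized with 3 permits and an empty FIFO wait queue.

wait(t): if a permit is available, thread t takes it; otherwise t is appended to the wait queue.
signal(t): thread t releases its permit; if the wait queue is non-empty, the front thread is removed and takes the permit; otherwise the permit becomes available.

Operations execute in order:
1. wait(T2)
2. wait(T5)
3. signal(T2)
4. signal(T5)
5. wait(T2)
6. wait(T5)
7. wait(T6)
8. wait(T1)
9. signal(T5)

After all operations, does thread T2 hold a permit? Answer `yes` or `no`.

Answer: yes

Derivation:
Step 1: wait(T2) -> count=2 queue=[] holders={T2}
Step 2: wait(T5) -> count=1 queue=[] holders={T2,T5}
Step 3: signal(T2) -> count=2 queue=[] holders={T5}
Step 4: signal(T5) -> count=3 queue=[] holders={none}
Step 5: wait(T2) -> count=2 queue=[] holders={T2}
Step 6: wait(T5) -> count=1 queue=[] holders={T2,T5}
Step 7: wait(T6) -> count=0 queue=[] holders={T2,T5,T6}
Step 8: wait(T1) -> count=0 queue=[T1] holders={T2,T5,T6}
Step 9: signal(T5) -> count=0 queue=[] holders={T1,T2,T6}
Final holders: {T1,T2,T6} -> T2 in holders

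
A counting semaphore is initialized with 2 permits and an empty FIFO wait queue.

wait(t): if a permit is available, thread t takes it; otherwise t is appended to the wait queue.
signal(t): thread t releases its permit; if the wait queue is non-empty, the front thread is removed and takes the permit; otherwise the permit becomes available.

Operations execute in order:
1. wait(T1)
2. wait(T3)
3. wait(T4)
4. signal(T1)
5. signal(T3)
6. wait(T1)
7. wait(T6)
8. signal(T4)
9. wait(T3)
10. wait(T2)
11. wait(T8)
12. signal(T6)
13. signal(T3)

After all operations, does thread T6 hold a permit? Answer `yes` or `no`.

Step 1: wait(T1) -> count=1 queue=[] holders={T1}
Step 2: wait(T3) -> count=0 queue=[] holders={T1,T3}
Step 3: wait(T4) -> count=0 queue=[T4] holders={T1,T3}
Step 4: signal(T1) -> count=0 queue=[] holders={T3,T4}
Step 5: signal(T3) -> count=1 queue=[] holders={T4}
Step 6: wait(T1) -> count=0 queue=[] holders={T1,T4}
Step 7: wait(T6) -> count=0 queue=[T6] holders={T1,T4}
Step 8: signal(T4) -> count=0 queue=[] holders={T1,T6}
Step 9: wait(T3) -> count=0 queue=[T3] holders={T1,T6}
Step 10: wait(T2) -> count=0 queue=[T3,T2] holders={T1,T6}
Step 11: wait(T8) -> count=0 queue=[T3,T2,T8] holders={T1,T6}
Step 12: signal(T6) -> count=0 queue=[T2,T8] holders={T1,T3}
Step 13: signal(T3) -> count=0 queue=[T8] holders={T1,T2}
Final holders: {T1,T2} -> T6 not in holders

Answer: no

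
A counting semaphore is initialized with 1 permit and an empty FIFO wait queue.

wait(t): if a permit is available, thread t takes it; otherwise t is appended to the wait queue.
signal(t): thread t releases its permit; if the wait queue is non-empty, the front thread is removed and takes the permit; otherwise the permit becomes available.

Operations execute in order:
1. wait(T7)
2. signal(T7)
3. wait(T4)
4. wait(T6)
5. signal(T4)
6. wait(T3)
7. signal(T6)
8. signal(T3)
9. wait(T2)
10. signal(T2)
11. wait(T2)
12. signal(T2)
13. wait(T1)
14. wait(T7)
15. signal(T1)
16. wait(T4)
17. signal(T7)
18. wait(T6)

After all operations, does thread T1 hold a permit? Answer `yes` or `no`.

Answer: no

Derivation:
Step 1: wait(T7) -> count=0 queue=[] holders={T7}
Step 2: signal(T7) -> count=1 queue=[] holders={none}
Step 3: wait(T4) -> count=0 queue=[] holders={T4}
Step 4: wait(T6) -> count=0 queue=[T6] holders={T4}
Step 5: signal(T4) -> count=0 queue=[] holders={T6}
Step 6: wait(T3) -> count=0 queue=[T3] holders={T6}
Step 7: signal(T6) -> count=0 queue=[] holders={T3}
Step 8: signal(T3) -> count=1 queue=[] holders={none}
Step 9: wait(T2) -> count=0 queue=[] holders={T2}
Step 10: signal(T2) -> count=1 queue=[] holders={none}
Step 11: wait(T2) -> count=0 queue=[] holders={T2}
Step 12: signal(T2) -> count=1 queue=[] holders={none}
Step 13: wait(T1) -> count=0 queue=[] holders={T1}
Step 14: wait(T7) -> count=0 queue=[T7] holders={T1}
Step 15: signal(T1) -> count=0 queue=[] holders={T7}
Step 16: wait(T4) -> count=0 queue=[T4] holders={T7}
Step 17: signal(T7) -> count=0 queue=[] holders={T4}
Step 18: wait(T6) -> count=0 queue=[T6] holders={T4}
Final holders: {T4} -> T1 not in holders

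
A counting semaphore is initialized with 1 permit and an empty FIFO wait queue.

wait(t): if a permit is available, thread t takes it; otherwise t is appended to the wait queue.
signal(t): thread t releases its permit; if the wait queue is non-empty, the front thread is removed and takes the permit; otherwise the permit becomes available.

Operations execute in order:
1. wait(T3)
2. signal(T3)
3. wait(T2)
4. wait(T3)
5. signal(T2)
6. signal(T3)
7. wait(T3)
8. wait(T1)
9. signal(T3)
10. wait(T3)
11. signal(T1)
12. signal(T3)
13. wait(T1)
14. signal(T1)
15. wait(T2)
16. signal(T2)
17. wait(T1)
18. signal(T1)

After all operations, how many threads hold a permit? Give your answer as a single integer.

Step 1: wait(T3) -> count=0 queue=[] holders={T3}
Step 2: signal(T3) -> count=1 queue=[] holders={none}
Step 3: wait(T2) -> count=0 queue=[] holders={T2}
Step 4: wait(T3) -> count=0 queue=[T3] holders={T2}
Step 5: signal(T2) -> count=0 queue=[] holders={T3}
Step 6: signal(T3) -> count=1 queue=[] holders={none}
Step 7: wait(T3) -> count=0 queue=[] holders={T3}
Step 8: wait(T1) -> count=0 queue=[T1] holders={T3}
Step 9: signal(T3) -> count=0 queue=[] holders={T1}
Step 10: wait(T3) -> count=0 queue=[T3] holders={T1}
Step 11: signal(T1) -> count=0 queue=[] holders={T3}
Step 12: signal(T3) -> count=1 queue=[] holders={none}
Step 13: wait(T1) -> count=0 queue=[] holders={T1}
Step 14: signal(T1) -> count=1 queue=[] holders={none}
Step 15: wait(T2) -> count=0 queue=[] holders={T2}
Step 16: signal(T2) -> count=1 queue=[] holders={none}
Step 17: wait(T1) -> count=0 queue=[] holders={T1}
Step 18: signal(T1) -> count=1 queue=[] holders={none}
Final holders: {none} -> 0 thread(s)

Answer: 0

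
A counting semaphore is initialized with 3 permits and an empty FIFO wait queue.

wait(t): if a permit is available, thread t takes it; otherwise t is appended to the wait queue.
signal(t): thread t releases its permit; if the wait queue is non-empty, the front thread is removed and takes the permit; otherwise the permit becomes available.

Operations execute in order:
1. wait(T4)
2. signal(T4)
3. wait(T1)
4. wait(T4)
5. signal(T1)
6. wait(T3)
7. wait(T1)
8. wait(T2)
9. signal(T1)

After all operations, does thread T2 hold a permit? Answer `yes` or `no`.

Step 1: wait(T4) -> count=2 queue=[] holders={T4}
Step 2: signal(T4) -> count=3 queue=[] holders={none}
Step 3: wait(T1) -> count=2 queue=[] holders={T1}
Step 4: wait(T4) -> count=1 queue=[] holders={T1,T4}
Step 5: signal(T1) -> count=2 queue=[] holders={T4}
Step 6: wait(T3) -> count=1 queue=[] holders={T3,T4}
Step 7: wait(T1) -> count=0 queue=[] holders={T1,T3,T4}
Step 8: wait(T2) -> count=0 queue=[T2] holders={T1,T3,T4}
Step 9: signal(T1) -> count=0 queue=[] holders={T2,T3,T4}
Final holders: {T2,T3,T4} -> T2 in holders

Answer: yes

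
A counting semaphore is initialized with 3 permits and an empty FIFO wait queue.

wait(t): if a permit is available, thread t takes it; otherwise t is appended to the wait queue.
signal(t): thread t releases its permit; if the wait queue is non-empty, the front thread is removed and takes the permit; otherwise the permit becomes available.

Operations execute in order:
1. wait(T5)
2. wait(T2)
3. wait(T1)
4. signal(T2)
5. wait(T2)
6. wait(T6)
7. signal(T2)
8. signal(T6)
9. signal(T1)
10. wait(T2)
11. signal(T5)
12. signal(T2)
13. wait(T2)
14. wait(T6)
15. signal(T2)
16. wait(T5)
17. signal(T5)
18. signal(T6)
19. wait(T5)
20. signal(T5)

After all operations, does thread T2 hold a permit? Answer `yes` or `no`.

Step 1: wait(T5) -> count=2 queue=[] holders={T5}
Step 2: wait(T2) -> count=1 queue=[] holders={T2,T5}
Step 3: wait(T1) -> count=0 queue=[] holders={T1,T2,T5}
Step 4: signal(T2) -> count=1 queue=[] holders={T1,T5}
Step 5: wait(T2) -> count=0 queue=[] holders={T1,T2,T5}
Step 6: wait(T6) -> count=0 queue=[T6] holders={T1,T2,T5}
Step 7: signal(T2) -> count=0 queue=[] holders={T1,T5,T6}
Step 8: signal(T6) -> count=1 queue=[] holders={T1,T5}
Step 9: signal(T1) -> count=2 queue=[] holders={T5}
Step 10: wait(T2) -> count=1 queue=[] holders={T2,T5}
Step 11: signal(T5) -> count=2 queue=[] holders={T2}
Step 12: signal(T2) -> count=3 queue=[] holders={none}
Step 13: wait(T2) -> count=2 queue=[] holders={T2}
Step 14: wait(T6) -> count=1 queue=[] holders={T2,T6}
Step 15: signal(T2) -> count=2 queue=[] holders={T6}
Step 16: wait(T5) -> count=1 queue=[] holders={T5,T6}
Step 17: signal(T5) -> count=2 queue=[] holders={T6}
Step 18: signal(T6) -> count=3 queue=[] holders={none}
Step 19: wait(T5) -> count=2 queue=[] holders={T5}
Step 20: signal(T5) -> count=3 queue=[] holders={none}
Final holders: {none} -> T2 not in holders

Answer: no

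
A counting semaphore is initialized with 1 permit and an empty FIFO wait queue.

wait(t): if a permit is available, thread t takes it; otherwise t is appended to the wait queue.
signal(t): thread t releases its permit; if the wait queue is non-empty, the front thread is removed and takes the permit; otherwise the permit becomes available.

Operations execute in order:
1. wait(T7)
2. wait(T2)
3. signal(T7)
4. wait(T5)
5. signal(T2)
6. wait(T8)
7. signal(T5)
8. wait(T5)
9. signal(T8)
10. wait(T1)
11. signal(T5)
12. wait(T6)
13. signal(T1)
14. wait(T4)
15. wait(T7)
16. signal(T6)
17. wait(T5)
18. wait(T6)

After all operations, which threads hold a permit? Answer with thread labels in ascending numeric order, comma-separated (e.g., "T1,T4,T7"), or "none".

Step 1: wait(T7) -> count=0 queue=[] holders={T7}
Step 2: wait(T2) -> count=0 queue=[T2] holders={T7}
Step 3: signal(T7) -> count=0 queue=[] holders={T2}
Step 4: wait(T5) -> count=0 queue=[T5] holders={T2}
Step 5: signal(T2) -> count=0 queue=[] holders={T5}
Step 6: wait(T8) -> count=0 queue=[T8] holders={T5}
Step 7: signal(T5) -> count=0 queue=[] holders={T8}
Step 8: wait(T5) -> count=0 queue=[T5] holders={T8}
Step 9: signal(T8) -> count=0 queue=[] holders={T5}
Step 10: wait(T1) -> count=0 queue=[T1] holders={T5}
Step 11: signal(T5) -> count=0 queue=[] holders={T1}
Step 12: wait(T6) -> count=0 queue=[T6] holders={T1}
Step 13: signal(T1) -> count=0 queue=[] holders={T6}
Step 14: wait(T4) -> count=0 queue=[T4] holders={T6}
Step 15: wait(T7) -> count=0 queue=[T4,T7] holders={T6}
Step 16: signal(T6) -> count=0 queue=[T7] holders={T4}
Step 17: wait(T5) -> count=0 queue=[T7,T5] holders={T4}
Step 18: wait(T6) -> count=0 queue=[T7,T5,T6] holders={T4}
Final holders: T4

Answer: T4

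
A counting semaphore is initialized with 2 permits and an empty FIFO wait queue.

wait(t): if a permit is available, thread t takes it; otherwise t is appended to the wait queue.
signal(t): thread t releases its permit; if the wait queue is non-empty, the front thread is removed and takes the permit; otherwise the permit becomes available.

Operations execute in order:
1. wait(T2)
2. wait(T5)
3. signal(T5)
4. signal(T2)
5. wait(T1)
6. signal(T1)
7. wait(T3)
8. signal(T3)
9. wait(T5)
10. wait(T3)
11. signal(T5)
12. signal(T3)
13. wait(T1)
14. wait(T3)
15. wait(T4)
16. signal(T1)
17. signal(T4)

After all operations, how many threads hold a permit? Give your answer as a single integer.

Step 1: wait(T2) -> count=1 queue=[] holders={T2}
Step 2: wait(T5) -> count=0 queue=[] holders={T2,T5}
Step 3: signal(T5) -> count=1 queue=[] holders={T2}
Step 4: signal(T2) -> count=2 queue=[] holders={none}
Step 5: wait(T1) -> count=1 queue=[] holders={T1}
Step 6: signal(T1) -> count=2 queue=[] holders={none}
Step 7: wait(T3) -> count=1 queue=[] holders={T3}
Step 8: signal(T3) -> count=2 queue=[] holders={none}
Step 9: wait(T5) -> count=1 queue=[] holders={T5}
Step 10: wait(T3) -> count=0 queue=[] holders={T3,T5}
Step 11: signal(T5) -> count=1 queue=[] holders={T3}
Step 12: signal(T3) -> count=2 queue=[] holders={none}
Step 13: wait(T1) -> count=1 queue=[] holders={T1}
Step 14: wait(T3) -> count=0 queue=[] holders={T1,T3}
Step 15: wait(T4) -> count=0 queue=[T4] holders={T1,T3}
Step 16: signal(T1) -> count=0 queue=[] holders={T3,T4}
Step 17: signal(T4) -> count=1 queue=[] holders={T3}
Final holders: {T3} -> 1 thread(s)

Answer: 1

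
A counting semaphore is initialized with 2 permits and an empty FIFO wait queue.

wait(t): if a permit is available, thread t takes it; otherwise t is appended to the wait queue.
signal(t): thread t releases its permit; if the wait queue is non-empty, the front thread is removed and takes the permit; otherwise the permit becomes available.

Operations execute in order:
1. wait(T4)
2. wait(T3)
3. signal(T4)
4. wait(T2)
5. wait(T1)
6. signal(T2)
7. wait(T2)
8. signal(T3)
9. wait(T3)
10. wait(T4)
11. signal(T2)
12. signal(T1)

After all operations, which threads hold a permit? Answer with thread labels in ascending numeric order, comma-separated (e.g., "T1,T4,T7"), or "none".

Step 1: wait(T4) -> count=1 queue=[] holders={T4}
Step 2: wait(T3) -> count=0 queue=[] holders={T3,T4}
Step 3: signal(T4) -> count=1 queue=[] holders={T3}
Step 4: wait(T2) -> count=0 queue=[] holders={T2,T3}
Step 5: wait(T1) -> count=0 queue=[T1] holders={T2,T3}
Step 6: signal(T2) -> count=0 queue=[] holders={T1,T3}
Step 7: wait(T2) -> count=0 queue=[T2] holders={T1,T3}
Step 8: signal(T3) -> count=0 queue=[] holders={T1,T2}
Step 9: wait(T3) -> count=0 queue=[T3] holders={T1,T2}
Step 10: wait(T4) -> count=0 queue=[T3,T4] holders={T1,T2}
Step 11: signal(T2) -> count=0 queue=[T4] holders={T1,T3}
Step 12: signal(T1) -> count=0 queue=[] holders={T3,T4}
Final holders: T3,T4

Answer: T3,T4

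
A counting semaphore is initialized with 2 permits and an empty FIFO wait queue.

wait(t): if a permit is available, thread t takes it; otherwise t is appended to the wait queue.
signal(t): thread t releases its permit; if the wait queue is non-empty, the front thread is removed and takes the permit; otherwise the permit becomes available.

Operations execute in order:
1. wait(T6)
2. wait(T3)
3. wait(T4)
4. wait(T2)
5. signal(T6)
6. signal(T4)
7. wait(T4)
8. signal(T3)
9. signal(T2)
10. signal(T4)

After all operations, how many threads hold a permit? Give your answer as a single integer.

Answer: 0

Derivation:
Step 1: wait(T6) -> count=1 queue=[] holders={T6}
Step 2: wait(T3) -> count=0 queue=[] holders={T3,T6}
Step 3: wait(T4) -> count=0 queue=[T4] holders={T3,T6}
Step 4: wait(T2) -> count=0 queue=[T4,T2] holders={T3,T6}
Step 5: signal(T6) -> count=0 queue=[T2] holders={T3,T4}
Step 6: signal(T4) -> count=0 queue=[] holders={T2,T3}
Step 7: wait(T4) -> count=0 queue=[T4] holders={T2,T3}
Step 8: signal(T3) -> count=0 queue=[] holders={T2,T4}
Step 9: signal(T2) -> count=1 queue=[] holders={T4}
Step 10: signal(T4) -> count=2 queue=[] holders={none}
Final holders: {none} -> 0 thread(s)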